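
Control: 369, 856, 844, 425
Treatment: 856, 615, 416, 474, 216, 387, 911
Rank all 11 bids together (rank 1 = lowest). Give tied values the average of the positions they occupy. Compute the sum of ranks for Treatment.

41.5

Sorted (ascending): 216, 369, 387, 416, 425, 474, 615, 844, 856, 856, 911
The 2 values of 856 occupy positions 9–10 → average rank (9+10)/2 = 9.5.
Treatment values → pooled ranks: 856→9.5, 615→7, 416→4, 474→6, 216→1, 387→3, 911→11
Rank sum = 9.5 + 7 + 4 + 6 + 1 + 3 + 11 = 41.5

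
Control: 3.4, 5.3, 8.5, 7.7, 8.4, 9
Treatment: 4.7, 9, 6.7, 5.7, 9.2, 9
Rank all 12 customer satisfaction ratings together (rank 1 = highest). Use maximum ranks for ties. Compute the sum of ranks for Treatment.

37

Sorted (descending): 9.2, 9, 9, 9, 8.5, 8.4, 7.7, 6.7, 5.7, 5.3, 4.7, 3.4
The 3 values of 9 occupy positions 2–4 → each gets rank 4.
Treatment values → pooled ranks: 4.7→11, 9→4, 6.7→8, 5.7→9, 9.2→1, 9→4
Rank sum = 11 + 4 + 8 + 9 + 1 + 4 = 37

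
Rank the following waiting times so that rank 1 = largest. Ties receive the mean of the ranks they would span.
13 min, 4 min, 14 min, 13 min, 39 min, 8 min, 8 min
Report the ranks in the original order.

Sorted (descending): 39, 14, 13, 13, 8, 8, 4
The 2 values of 13 occupy positions 3–4 → average rank (3+4)/2 = 3.5.
The 2 values of 8 occupy positions 5–6 → average rank (5+6)/2 = 5.5.

3.5, 7, 2, 3.5, 1, 5.5, 5.5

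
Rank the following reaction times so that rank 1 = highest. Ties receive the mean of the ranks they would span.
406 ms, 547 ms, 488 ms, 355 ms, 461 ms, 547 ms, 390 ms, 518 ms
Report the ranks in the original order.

Sorted (descending): 547, 547, 518, 488, 461, 406, 390, 355
The 2 values of 547 occupy positions 1–2 → average rank (1+2)/2 = 1.5.

6, 1.5, 4, 8, 5, 1.5, 7, 3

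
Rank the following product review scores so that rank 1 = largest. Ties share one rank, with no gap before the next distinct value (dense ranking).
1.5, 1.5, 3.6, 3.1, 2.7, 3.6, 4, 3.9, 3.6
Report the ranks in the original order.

6, 6, 3, 4, 5, 3, 1, 2, 3

Sorted (descending): 4, 3.9, 3.6, 3.6, 3.6, 3.1, 2.7, 1.5, 1.5
The 3 values of 3.6 share dense rank 3.
The 2 values of 1.5 share dense rank 6.
Remaining distinct values take the next consecutive integers.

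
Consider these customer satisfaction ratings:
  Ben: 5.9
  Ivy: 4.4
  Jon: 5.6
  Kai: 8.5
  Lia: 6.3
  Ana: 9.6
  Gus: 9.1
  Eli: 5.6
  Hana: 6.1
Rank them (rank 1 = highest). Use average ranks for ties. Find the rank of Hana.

Sorted (descending): 9.6, 9.1, 8.5, 6.3, 6.1, 5.9, 5.6, 5.6, 4.4
The 2 values of 5.6 occupy positions 7–8 → average rank (7+8)/2 = 7.5.
Hana has value 6.1 → rank 5.

5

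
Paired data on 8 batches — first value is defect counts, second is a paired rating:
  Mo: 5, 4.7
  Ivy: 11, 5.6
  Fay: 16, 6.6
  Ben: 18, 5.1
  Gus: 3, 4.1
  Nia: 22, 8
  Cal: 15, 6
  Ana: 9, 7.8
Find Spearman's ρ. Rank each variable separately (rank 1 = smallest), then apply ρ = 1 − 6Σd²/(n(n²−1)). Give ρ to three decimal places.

Ranks of variable 1: 2, 4, 6, 7, 1, 8, 5, 3
Ranks of variable 2: 2, 4, 6, 3, 1, 8, 5, 7
d = r₁ − r₂: 0, 0, 0, 4, 0, 0, 0, -4
d²: 0, 0, 0, 16, 0, 0, 0, 16; Σd² = 32
ρ = 1 − 6·32/(8·63) = 1 − 192/504 = 0.619

0.619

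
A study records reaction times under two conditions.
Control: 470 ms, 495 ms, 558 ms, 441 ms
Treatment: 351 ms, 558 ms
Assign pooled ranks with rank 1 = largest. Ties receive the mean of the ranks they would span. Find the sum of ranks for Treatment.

7.5

Sorted (descending): 558, 558, 495, 470, 441, 351
The 2 values of 558 occupy positions 1–2 → average rank (1+2)/2 = 1.5.
Treatment values → pooled ranks: 351→6, 558→1.5
Rank sum = 6 + 1.5 = 7.5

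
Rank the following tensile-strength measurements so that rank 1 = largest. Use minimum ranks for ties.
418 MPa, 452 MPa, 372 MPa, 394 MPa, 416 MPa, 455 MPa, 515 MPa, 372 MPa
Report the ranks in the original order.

Sorted (descending): 515, 455, 452, 418, 416, 394, 372, 372
The 2 values of 372 occupy positions 7–8 → each gets rank 7.

4, 3, 7, 6, 5, 2, 1, 7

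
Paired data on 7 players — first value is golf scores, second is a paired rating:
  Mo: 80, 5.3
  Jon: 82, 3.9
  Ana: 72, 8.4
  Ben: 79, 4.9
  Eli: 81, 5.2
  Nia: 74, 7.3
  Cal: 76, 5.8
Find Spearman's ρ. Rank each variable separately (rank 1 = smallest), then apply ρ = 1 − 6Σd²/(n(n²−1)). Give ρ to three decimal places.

Ranks of variable 1: 5, 7, 1, 4, 6, 2, 3
Ranks of variable 2: 4, 1, 7, 2, 3, 6, 5
d = r₁ − r₂: 1, 6, -6, 2, 3, -4, -2
d²: 1, 36, 36, 4, 9, 16, 4; Σd² = 106
ρ = 1 − 6·106/(7·48) = 1 − 636/336 = -0.893

-0.893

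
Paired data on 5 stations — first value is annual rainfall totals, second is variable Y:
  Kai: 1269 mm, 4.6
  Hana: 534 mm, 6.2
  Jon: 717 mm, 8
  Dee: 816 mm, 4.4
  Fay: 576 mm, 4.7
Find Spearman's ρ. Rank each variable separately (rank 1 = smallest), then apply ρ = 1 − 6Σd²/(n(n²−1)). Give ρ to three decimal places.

-0.600

Ranks of variable 1: 5, 1, 3, 4, 2
Ranks of variable 2: 2, 4, 5, 1, 3
d = r₁ − r₂: 3, -3, -2, 3, -1
d²: 9, 9, 4, 9, 1; Σd² = 32
ρ = 1 − 6·32/(5·24) = 1 − 192/120 = -0.600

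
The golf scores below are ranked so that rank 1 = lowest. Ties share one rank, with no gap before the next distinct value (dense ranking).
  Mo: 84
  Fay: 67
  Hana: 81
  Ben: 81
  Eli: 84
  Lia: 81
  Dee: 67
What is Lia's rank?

Sorted (ascending): 67, 67, 81, 81, 81, 84, 84
The 2 values of 67 share dense rank 1.
The 3 values of 81 share dense rank 2.
The 2 values of 84 share dense rank 3.
Lia has value 81 → rank 2.

2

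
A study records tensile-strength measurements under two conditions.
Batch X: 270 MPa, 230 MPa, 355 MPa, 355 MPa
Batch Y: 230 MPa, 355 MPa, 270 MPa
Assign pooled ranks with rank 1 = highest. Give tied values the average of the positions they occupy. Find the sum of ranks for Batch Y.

Sorted (descending): 355, 355, 355, 270, 270, 230, 230
The 3 values of 355 occupy positions 1–3 → average rank 2.
The 2 values of 270 occupy positions 4–5 → average rank (4+5)/2 = 4.5.
The 2 values of 230 occupy positions 6–7 → average rank (6+7)/2 = 6.5.
Batch Y values → pooled ranks: 230→6.5, 355→2, 270→4.5
Rank sum = 6.5 + 2 + 4.5 = 13

13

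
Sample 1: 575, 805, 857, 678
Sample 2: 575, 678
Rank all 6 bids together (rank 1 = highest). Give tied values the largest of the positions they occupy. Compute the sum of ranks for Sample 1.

Sorted (descending): 857, 805, 678, 678, 575, 575
The 2 values of 678 occupy positions 3–4 → each gets rank 4.
The 2 values of 575 occupy positions 5–6 → each gets rank 6.
Sample 1 values → pooled ranks: 575→6, 805→2, 857→1, 678→4
Rank sum = 6 + 2 + 1 + 4 = 13

13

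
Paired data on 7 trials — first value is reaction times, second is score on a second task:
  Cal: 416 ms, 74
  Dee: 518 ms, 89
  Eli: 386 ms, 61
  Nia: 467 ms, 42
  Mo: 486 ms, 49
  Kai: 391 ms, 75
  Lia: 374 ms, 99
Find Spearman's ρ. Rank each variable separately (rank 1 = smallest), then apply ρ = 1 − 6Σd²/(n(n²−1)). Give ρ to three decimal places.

-0.321

Ranks of variable 1: 4, 7, 2, 5, 6, 3, 1
Ranks of variable 2: 4, 6, 3, 1, 2, 5, 7
d = r₁ − r₂: 0, 1, -1, 4, 4, -2, -6
d²: 0, 1, 1, 16, 16, 4, 36; Σd² = 74
ρ = 1 − 6·74/(7·48) = 1 − 444/336 = -0.321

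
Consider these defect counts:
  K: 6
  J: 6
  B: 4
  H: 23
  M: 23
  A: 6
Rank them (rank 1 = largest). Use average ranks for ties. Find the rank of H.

Sorted (descending): 23, 23, 6, 6, 6, 4
The 2 values of 23 occupy positions 1–2 → average rank (1+2)/2 = 1.5.
The 3 values of 6 occupy positions 3–5 → average rank 4.
H has value 23 → rank 1.5.

1.5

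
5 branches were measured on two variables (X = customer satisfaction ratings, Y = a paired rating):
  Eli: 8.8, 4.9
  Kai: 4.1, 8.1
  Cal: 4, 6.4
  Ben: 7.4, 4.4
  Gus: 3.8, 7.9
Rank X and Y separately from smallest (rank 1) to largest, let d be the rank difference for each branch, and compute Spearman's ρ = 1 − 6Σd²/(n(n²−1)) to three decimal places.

Ranks of variable 1: 5, 3, 2, 4, 1
Ranks of variable 2: 2, 5, 3, 1, 4
d = r₁ − r₂: 3, -2, -1, 3, -3
d²: 9, 4, 1, 9, 9; Σd² = 32
ρ = 1 − 6·32/(5·24) = 1 − 192/120 = -0.600

-0.600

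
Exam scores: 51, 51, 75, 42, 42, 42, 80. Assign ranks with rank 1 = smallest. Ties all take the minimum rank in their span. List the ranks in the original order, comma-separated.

4, 4, 6, 1, 1, 1, 7

Sorted (ascending): 42, 42, 42, 51, 51, 75, 80
The 3 values of 42 occupy positions 1–3 → each gets rank 1.
The 2 values of 51 occupy positions 4–5 → each gets rank 4.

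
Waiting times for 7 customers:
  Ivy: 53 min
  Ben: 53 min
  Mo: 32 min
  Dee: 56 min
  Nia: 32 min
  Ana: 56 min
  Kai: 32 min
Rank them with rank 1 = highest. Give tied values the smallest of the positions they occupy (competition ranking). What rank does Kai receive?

5

Sorted (descending): 56, 56, 53, 53, 32, 32, 32
The 2 values of 56 occupy positions 1–2 → each gets rank 1.
The 2 values of 53 occupy positions 3–4 → each gets rank 3.
The 3 values of 32 occupy positions 5–7 → each gets rank 5.
Kai has value 32 min → rank 5.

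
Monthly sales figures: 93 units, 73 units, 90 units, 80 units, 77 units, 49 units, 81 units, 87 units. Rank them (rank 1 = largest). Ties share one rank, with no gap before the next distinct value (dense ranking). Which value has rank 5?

Sorted (descending): 93, 90, 87, 81, 80, 77, 73, 49
No ties — each value takes its position as its rank.
Rank 5 → value 80.

80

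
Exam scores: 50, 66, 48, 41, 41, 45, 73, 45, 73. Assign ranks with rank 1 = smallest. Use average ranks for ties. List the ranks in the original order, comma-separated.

Sorted (ascending): 41, 41, 45, 45, 48, 50, 66, 73, 73
The 2 values of 41 occupy positions 1–2 → average rank (1+2)/2 = 1.5.
The 2 values of 45 occupy positions 3–4 → average rank (3+4)/2 = 3.5.
The 2 values of 73 occupy positions 8–9 → average rank (8+9)/2 = 8.5.

6, 7, 5, 1.5, 1.5, 3.5, 8.5, 3.5, 8.5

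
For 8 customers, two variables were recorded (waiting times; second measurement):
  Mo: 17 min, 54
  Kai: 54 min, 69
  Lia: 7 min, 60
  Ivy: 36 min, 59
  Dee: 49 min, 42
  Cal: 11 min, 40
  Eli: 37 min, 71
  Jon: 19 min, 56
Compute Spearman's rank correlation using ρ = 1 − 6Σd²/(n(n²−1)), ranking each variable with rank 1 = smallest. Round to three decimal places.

Ranks of variable 1: 3, 8, 1, 5, 7, 2, 6, 4
Ranks of variable 2: 3, 7, 6, 5, 2, 1, 8, 4
d = r₁ − r₂: 0, 1, -5, 0, 5, 1, -2, 0
d²: 0, 1, 25, 0, 25, 1, 4, 0; Σd² = 56
ρ = 1 − 6·56/(8·63) = 1 − 336/504 = 0.333

0.333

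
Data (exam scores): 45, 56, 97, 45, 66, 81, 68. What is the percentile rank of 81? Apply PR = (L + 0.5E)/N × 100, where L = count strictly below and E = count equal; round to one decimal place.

78.6

N = 7.
Strictly below 81: 5. Equal to 81: 1.
PR = (5 + 0.5·1)/7 × 100 = 78.6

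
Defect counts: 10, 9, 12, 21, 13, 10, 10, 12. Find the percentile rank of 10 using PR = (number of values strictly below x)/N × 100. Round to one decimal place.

12.5

N = 8.
Strictly below 10: 1. Equal to 10: 3.
PR = 1/8 × 100 = 12.5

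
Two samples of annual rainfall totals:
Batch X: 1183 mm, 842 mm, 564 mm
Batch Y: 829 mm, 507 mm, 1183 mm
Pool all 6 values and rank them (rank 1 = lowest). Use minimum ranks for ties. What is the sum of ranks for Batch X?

11

Sorted (ascending): 507, 564, 829, 842, 1183, 1183
The 2 values of 1183 occupy positions 5–6 → each gets rank 5.
Batch X values → pooled ranks: 1183→5, 842→4, 564→2
Rank sum = 5 + 4 + 2 = 11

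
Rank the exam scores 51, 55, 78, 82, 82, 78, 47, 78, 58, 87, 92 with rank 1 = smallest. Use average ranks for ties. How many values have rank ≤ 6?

7

Sorted (ascending): 47, 51, 55, 58, 78, 78, 78, 82, 82, 87, 92
The 3 values of 78 occupy positions 5–7 → average rank 6.
The 2 values of 82 occupy positions 8–9 → average rank (8+9)/2 = 8.5.
Ranks ≤ 6: {1, 2, 3, 4, 6, 6, 6} → 7 values.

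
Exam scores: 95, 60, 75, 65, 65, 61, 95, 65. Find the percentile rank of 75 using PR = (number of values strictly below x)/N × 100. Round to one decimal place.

62.5

N = 8.
Strictly below 75: 5. Equal to 75: 1.
PR = 5/8 × 100 = 62.5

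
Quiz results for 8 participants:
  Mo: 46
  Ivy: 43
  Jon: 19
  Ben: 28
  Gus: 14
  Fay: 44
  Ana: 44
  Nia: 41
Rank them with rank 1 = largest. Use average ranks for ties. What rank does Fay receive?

2.5

Sorted (descending): 46, 44, 44, 43, 41, 28, 19, 14
The 2 values of 44 occupy positions 2–3 → average rank (2+3)/2 = 2.5.
Fay has value 44 → rank 2.5.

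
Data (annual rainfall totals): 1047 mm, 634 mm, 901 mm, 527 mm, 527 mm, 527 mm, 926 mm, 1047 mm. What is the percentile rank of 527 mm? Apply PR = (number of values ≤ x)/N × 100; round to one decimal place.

37.5

N = 8.
Strictly below 527: 0. Equal to 527: 3.
PR = 3/8 × 100 = 37.5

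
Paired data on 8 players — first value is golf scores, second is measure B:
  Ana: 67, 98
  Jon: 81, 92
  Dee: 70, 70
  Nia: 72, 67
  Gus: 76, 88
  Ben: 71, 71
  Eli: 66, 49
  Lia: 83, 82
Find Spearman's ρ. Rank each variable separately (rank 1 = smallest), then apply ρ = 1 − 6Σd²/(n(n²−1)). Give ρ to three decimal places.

0.357

Ranks of variable 1: 2, 7, 3, 5, 6, 4, 1, 8
Ranks of variable 2: 8, 7, 3, 2, 6, 4, 1, 5
d = r₁ − r₂: -6, 0, 0, 3, 0, 0, 0, 3
d²: 36, 0, 0, 9, 0, 0, 0, 9; Σd² = 54
ρ = 1 − 6·54/(8·63) = 1 − 324/504 = 0.357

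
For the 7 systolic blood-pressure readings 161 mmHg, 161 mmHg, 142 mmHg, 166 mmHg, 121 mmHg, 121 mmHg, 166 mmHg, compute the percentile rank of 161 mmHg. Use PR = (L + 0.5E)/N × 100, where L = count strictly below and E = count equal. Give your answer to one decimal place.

57.1

N = 7.
Strictly below 161: 3. Equal to 161: 2.
PR = (3 + 0.5·2)/7 × 100 = 57.1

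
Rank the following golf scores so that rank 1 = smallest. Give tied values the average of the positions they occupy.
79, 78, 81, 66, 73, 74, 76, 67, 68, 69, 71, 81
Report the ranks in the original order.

Sorted (ascending): 66, 67, 68, 69, 71, 73, 74, 76, 78, 79, 81, 81
The 2 values of 81 occupy positions 11–12 → average rank (11+12)/2 = 11.5.

10, 9, 11.5, 1, 6, 7, 8, 2, 3, 4, 5, 11.5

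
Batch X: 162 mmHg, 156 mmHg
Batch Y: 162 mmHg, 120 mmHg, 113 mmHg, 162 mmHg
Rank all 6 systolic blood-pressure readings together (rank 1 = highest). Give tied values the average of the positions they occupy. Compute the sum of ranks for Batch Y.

15

Sorted (descending): 162, 162, 162, 156, 120, 113
The 3 values of 162 occupy positions 1–3 → average rank 2.
Batch Y values → pooled ranks: 162→2, 120→5, 113→6, 162→2
Rank sum = 2 + 5 + 6 + 2 = 15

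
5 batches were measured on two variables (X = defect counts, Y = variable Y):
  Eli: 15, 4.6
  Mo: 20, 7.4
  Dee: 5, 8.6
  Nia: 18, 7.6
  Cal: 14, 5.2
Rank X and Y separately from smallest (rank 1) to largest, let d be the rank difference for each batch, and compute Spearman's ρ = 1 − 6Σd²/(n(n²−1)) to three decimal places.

-0.200

Ranks of variable 1: 3, 5, 1, 4, 2
Ranks of variable 2: 1, 3, 5, 4, 2
d = r₁ − r₂: 2, 2, -4, 0, 0
d²: 4, 4, 16, 0, 0; Σd² = 24
ρ = 1 − 6·24/(5·24) = 1 − 144/120 = -0.200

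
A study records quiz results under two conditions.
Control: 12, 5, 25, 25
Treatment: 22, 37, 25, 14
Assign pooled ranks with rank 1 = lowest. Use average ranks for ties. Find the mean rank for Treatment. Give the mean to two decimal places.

Sorted (ascending): 5, 12, 14, 22, 25, 25, 25, 37
The 3 values of 25 occupy positions 5–7 → average rank 6.
Treatment values → pooled ranks: 22→4, 37→8, 25→6, 14→3
Mean rank = (4 + 8 + 6 + 3) / 4 = 5.25

5.25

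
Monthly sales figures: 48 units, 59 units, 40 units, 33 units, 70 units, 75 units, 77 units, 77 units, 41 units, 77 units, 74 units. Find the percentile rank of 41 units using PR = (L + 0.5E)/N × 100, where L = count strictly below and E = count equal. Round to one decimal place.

N = 11.
Strictly below 41: 2. Equal to 41: 1.
PR = (2 + 0.5·1)/11 × 100 = 22.7

22.7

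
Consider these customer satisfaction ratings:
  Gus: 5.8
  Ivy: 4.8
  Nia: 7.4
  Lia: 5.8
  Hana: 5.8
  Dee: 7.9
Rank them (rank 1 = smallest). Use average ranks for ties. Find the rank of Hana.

Sorted (ascending): 4.8, 5.8, 5.8, 5.8, 7.4, 7.9
The 3 values of 5.8 occupy positions 2–4 → average rank 3.
Hana has value 5.8 → rank 3.

3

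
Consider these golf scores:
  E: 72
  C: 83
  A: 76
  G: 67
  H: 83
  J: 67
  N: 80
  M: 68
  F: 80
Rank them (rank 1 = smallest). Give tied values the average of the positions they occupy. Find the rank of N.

Sorted (ascending): 67, 67, 68, 72, 76, 80, 80, 83, 83
The 2 values of 67 occupy positions 1–2 → average rank (1+2)/2 = 1.5.
The 2 values of 80 occupy positions 6–7 → average rank (6+7)/2 = 6.5.
The 2 values of 83 occupy positions 8–9 → average rank (8+9)/2 = 8.5.
N has value 80 → rank 6.5.

6.5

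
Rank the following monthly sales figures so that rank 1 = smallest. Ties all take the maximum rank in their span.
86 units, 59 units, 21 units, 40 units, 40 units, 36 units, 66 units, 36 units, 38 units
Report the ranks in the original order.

Sorted (ascending): 21, 36, 36, 38, 40, 40, 59, 66, 86
The 2 values of 36 occupy positions 2–3 → each gets rank 3.
The 2 values of 40 occupy positions 5–6 → each gets rank 6.

9, 7, 1, 6, 6, 3, 8, 3, 4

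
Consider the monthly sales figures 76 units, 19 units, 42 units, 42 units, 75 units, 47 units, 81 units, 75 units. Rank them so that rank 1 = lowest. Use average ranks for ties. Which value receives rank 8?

81

Sorted (ascending): 19, 42, 42, 47, 75, 75, 76, 81
The 2 values of 42 occupy positions 2–3 → average rank (2+3)/2 = 2.5.
The 2 values of 75 occupy positions 5–6 → average rank (5+6)/2 = 5.5.
Rank 8 → value 81.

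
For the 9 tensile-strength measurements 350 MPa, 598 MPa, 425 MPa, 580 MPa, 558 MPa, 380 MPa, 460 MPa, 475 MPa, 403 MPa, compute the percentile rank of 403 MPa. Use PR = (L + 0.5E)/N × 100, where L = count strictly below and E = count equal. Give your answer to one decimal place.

N = 9.
Strictly below 403: 2. Equal to 403: 1.
PR = (2 + 0.5·1)/9 × 100 = 27.8

27.8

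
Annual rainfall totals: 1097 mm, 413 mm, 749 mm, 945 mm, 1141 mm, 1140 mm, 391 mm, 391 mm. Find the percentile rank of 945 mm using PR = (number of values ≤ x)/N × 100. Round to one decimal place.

62.5

N = 8.
Strictly below 945: 4. Equal to 945: 1.
PR = 5/8 × 100 = 62.5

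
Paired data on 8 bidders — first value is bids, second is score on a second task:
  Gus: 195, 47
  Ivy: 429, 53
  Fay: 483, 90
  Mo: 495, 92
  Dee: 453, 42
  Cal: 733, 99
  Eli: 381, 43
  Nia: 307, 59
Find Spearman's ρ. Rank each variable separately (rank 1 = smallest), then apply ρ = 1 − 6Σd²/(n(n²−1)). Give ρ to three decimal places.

0.643

Ranks of variable 1: 1, 4, 6, 7, 5, 8, 3, 2
Ranks of variable 2: 3, 4, 6, 7, 1, 8, 2, 5
d = r₁ − r₂: -2, 0, 0, 0, 4, 0, 1, -3
d²: 4, 0, 0, 0, 16, 0, 1, 9; Σd² = 30
ρ = 1 − 6·30/(8·63) = 1 − 180/504 = 0.643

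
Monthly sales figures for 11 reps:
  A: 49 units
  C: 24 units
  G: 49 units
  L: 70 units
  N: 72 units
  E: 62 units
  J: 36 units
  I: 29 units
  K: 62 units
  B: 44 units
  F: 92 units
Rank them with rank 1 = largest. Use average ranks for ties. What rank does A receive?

6.5

Sorted (descending): 92, 72, 70, 62, 62, 49, 49, 44, 36, 29, 24
The 2 values of 62 occupy positions 4–5 → average rank (4+5)/2 = 4.5.
The 2 values of 49 occupy positions 6–7 → average rank (6+7)/2 = 6.5.
A has value 49 units → rank 6.5.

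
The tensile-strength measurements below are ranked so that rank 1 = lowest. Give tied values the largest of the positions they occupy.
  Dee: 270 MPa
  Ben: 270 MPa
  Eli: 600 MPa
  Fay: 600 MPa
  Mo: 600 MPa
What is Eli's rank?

5

Sorted (ascending): 270, 270, 600, 600, 600
The 2 values of 270 occupy positions 1–2 → each gets rank 2.
The 3 values of 600 occupy positions 3–5 → each gets rank 5.
Eli has value 600 MPa → rank 5.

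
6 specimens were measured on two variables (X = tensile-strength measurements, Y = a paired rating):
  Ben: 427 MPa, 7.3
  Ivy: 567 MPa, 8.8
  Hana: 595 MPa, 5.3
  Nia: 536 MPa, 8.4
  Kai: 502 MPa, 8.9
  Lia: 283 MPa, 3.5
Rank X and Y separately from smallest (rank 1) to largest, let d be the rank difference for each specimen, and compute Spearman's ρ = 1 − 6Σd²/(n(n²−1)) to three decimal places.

0.257

Ranks of variable 1: 2, 5, 6, 4, 3, 1
Ranks of variable 2: 3, 5, 2, 4, 6, 1
d = r₁ − r₂: -1, 0, 4, 0, -3, 0
d²: 1, 0, 16, 0, 9, 0; Σd² = 26
ρ = 1 − 6·26/(6·35) = 1 − 156/210 = 0.257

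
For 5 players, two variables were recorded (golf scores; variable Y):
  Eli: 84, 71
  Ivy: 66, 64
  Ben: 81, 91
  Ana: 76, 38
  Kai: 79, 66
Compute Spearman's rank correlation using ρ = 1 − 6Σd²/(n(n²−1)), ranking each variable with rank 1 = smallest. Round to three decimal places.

Ranks of variable 1: 5, 1, 4, 2, 3
Ranks of variable 2: 4, 2, 5, 1, 3
d = r₁ − r₂: 1, -1, -1, 1, 0
d²: 1, 1, 1, 1, 0; Σd² = 4
ρ = 1 − 6·4/(5·24) = 1 − 24/120 = 0.800

0.800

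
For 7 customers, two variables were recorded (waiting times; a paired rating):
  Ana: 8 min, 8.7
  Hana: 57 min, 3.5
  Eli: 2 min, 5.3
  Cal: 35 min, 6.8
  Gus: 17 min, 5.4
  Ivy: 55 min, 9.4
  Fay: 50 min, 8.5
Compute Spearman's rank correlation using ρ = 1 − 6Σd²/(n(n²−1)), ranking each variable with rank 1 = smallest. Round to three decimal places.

0.036

Ranks of variable 1: 2, 7, 1, 4, 3, 6, 5
Ranks of variable 2: 6, 1, 2, 4, 3, 7, 5
d = r₁ − r₂: -4, 6, -1, 0, 0, -1, 0
d²: 16, 36, 1, 0, 0, 1, 0; Σd² = 54
ρ = 1 − 6·54/(7·48) = 1 − 324/336 = 0.036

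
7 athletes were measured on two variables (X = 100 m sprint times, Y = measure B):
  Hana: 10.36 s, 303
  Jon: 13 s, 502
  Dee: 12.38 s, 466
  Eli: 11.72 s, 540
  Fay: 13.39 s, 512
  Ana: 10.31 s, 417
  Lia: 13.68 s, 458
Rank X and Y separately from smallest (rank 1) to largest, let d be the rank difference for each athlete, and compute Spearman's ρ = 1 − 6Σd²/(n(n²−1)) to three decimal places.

0.393

Ranks of variable 1: 2, 5, 4, 3, 6, 1, 7
Ranks of variable 2: 1, 5, 4, 7, 6, 2, 3
d = r₁ − r₂: 1, 0, 0, -4, 0, -1, 4
d²: 1, 0, 0, 16, 0, 1, 16; Σd² = 34
ρ = 1 − 6·34/(7·48) = 1 − 204/336 = 0.393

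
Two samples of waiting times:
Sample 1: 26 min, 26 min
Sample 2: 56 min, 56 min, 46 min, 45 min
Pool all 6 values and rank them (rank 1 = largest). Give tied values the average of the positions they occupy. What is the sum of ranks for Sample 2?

10

Sorted (descending): 56, 56, 46, 45, 26, 26
The 2 values of 56 occupy positions 1–2 → average rank (1+2)/2 = 1.5.
The 2 values of 26 occupy positions 5–6 → average rank (5+6)/2 = 5.5.
Sample 2 values → pooled ranks: 56→1.5, 56→1.5, 46→3, 45→4
Rank sum = 1.5 + 1.5 + 3 + 4 = 10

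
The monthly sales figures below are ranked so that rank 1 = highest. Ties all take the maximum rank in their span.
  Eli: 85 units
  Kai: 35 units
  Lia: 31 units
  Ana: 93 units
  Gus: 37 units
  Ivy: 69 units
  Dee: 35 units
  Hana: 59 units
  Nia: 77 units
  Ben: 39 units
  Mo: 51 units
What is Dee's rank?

Sorted (descending): 93, 85, 77, 69, 59, 51, 39, 37, 35, 35, 31
The 2 values of 35 occupy positions 9–10 → each gets rank 10.
Dee has value 35 units → rank 10.

10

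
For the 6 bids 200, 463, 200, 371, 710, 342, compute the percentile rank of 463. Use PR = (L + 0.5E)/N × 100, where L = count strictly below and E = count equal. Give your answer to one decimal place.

N = 6.
Strictly below 463: 4. Equal to 463: 1.
PR = (4 + 0.5·1)/6 × 100 = 75.0

75.0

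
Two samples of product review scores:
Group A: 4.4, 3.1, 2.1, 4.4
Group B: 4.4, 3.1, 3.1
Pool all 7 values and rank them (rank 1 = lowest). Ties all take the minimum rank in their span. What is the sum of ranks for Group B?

Sorted (ascending): 2.1, 3.1, 3.1, 3.1, 4.4, 4.4, 4.4
The 3 values of 3.1 occupy positions 2–4 → each gets rank 2.
The 3 values of 4.4 occupy positions 5–7 → each gets rank 5.
Group B values → pooled ranks: 4.4→5, 3.1→2, 3.1→2
Rank sum = 5 + 2 + 2 = 9

9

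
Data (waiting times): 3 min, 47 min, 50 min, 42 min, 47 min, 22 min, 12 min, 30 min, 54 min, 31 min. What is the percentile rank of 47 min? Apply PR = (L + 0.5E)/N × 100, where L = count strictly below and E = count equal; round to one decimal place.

70.0

N = 10.
Strictly below 47: 6. Equal to 47: 2.
PR = (6 + 0.5·2)/10 × 100 = 70.0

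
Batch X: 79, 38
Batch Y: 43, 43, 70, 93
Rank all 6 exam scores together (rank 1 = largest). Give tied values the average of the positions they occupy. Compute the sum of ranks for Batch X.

8

Sorted (descending): 93, 79, 70, 43, 43, 38
The 2 values of 43 occupy positions 4–5 → average rank (4+5)/2 = 4.5.
Batch X values → pooled ranks: 79→2, 38→6
Rank sum = 2 + 6 = 8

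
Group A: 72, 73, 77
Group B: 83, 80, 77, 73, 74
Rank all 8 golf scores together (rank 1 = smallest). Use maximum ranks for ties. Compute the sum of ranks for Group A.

10

Sorted (ascending): 72, 73, 73, 74, 77, 77, 80, 83
The 2 values of 73 occupy positions 2–3 → each gets rank 3.
The 2 values of 77 occupy positions 5–6 → each gets rank 6.
Group A values → pooled ranks: 72→1, 73→3, 77→6
Rank sum = 1 + 3 + 6 = 10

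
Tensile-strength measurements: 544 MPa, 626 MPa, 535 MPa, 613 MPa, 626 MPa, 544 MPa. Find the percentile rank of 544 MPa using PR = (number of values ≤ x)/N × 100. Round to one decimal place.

N = 6.
Strictly below 544: 1. Equal to 544: 2.
PR = 3/6 × 100 = 50.0

50.0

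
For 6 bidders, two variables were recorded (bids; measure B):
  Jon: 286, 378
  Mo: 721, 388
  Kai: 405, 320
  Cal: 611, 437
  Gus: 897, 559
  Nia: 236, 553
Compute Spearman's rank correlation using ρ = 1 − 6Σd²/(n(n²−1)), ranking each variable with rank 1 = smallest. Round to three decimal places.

0.314

Ranks of variable 1: 2, 5, 3, 4, 6, 1
Ranks of variable 2: 2, 3, 1, 4, 6, 5
d = r₁ − r₂: 0, 2, 2, 0, 0, -4
d²: 0, 4, 4, 0, 0, 16; Σd² = 24
ρ = 1 − 6·24/(6·35) = 1 − 144/210 = 0.314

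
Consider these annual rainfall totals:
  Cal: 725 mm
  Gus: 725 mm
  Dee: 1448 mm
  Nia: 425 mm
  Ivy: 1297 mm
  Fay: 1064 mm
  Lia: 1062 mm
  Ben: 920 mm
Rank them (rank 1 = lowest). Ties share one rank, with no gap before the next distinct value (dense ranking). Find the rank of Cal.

2

Sorted (ascending): 425, 725, 725, 920, 1062, 1064, 1297, 1448
The 2 values of 725 share dense rank 2.
Remaining distinct values take the next consecutive integers.
Cal has value 725 mm → rank 2.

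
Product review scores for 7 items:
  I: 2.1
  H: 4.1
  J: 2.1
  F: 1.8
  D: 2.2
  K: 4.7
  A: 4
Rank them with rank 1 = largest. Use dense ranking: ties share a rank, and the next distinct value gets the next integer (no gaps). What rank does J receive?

5

Sorted (descending): 4.7, 4.1, 4, 2.2, 2.1, 2.1, 1.8
The 2 values of 2.1 share dense rank 5.
Remaining distinct values take the next consecutive integers.
J has value 2.1 → rank 5.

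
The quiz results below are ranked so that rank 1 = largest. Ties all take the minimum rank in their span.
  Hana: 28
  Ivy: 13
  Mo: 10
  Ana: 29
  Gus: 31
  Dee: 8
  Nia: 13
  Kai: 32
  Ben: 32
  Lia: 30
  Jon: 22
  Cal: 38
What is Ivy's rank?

9

Sorted (descending): 38, 32, 32, 31, 30, 29, 28, 22, 13, 13, 10, 8
The 2 values of 32 occupy positions 2–3 → each gets rank 2.
The 2 values of 13 occupy positions 9–10 → each gets rank 9.
Ivy has value 13 → rank 9.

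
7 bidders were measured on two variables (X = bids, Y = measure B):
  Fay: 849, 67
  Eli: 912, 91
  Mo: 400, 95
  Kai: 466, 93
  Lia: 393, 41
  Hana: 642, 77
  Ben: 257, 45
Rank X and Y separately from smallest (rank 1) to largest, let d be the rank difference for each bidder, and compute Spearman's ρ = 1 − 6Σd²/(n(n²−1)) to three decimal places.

0.357

Ranks of variable 1: 6, 7, 3, 4, 2, 5, 1
Ranks of variable 2: 3, 5, 7, 6, 1, 4, 2
d = r₁ − r₂: 3, 2, -4, -2, 1, 1, -1
d²: 9, 4, 16, 4, 1, 1, 1; Σd² = 36
ρ = 1 − 6·36/(7·48) = 1 − 216/336 = 0.357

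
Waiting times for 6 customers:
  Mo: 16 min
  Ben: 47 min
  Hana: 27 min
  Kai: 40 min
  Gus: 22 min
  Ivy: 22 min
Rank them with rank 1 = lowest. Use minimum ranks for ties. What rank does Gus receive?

2

Sorted (ascending): 16, 22, 22, 27, 40, 47
The 2 values of 22 occupy positions 2–3 → each gets rank 2.
Gus has value 22 min → rank 2.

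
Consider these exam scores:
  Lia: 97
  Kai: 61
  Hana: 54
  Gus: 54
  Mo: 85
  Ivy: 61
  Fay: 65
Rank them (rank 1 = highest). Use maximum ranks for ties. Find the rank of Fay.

3

Sorted (descending): 97, 85, 65, 61, 61, 54, 54
The 2 values of 61 occupy positions 4–5 → each gets rank 5.
The 2 values of 54 occupy positions 6–7 → each gets rank 7.
Fay has value 65 → rank 3.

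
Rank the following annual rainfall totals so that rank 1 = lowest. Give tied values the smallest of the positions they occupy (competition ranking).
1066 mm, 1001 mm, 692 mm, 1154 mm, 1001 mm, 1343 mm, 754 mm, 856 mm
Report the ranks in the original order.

Sorted (ascending): 692, 754, 856, 1001, 1001, 1066, 1154, 1343
The 2 values of 1001 occupy positions 4–5 → each gets rank 4.

6, 4, 1, 7, 4, 8, 2, 3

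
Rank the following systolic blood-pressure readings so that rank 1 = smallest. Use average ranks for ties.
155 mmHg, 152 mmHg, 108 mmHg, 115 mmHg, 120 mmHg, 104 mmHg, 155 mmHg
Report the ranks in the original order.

Sorted (ascending): 104, 108, 115, 120, 152, 155, 155
The 2 values of 155 occupy positions 6–7 → average rank (6+7)/2 = 6.5.

6.5, 5, 2, 3, 4, 1, 6.5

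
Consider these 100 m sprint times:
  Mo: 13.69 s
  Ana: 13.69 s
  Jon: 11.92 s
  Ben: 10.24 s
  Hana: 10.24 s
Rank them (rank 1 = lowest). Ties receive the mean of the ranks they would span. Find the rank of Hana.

1.5

Sorted (ascending): 10.24, 10.24, 11.92, 13.69, 13.69
The 2 values of 10.24 occupy positions 1–2 → average rank (1+2)/2 = 1.5.
The 2 values of 13.69 occupy positions 4–5 → average rank (4+5)/2 = 4.5.
Hana has value 10.24 s → rank 1.5.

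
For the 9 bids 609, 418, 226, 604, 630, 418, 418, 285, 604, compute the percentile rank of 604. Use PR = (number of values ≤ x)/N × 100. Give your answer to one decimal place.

N = 9.
Strictly below 604: 5. Equal to 604: 2.
PR = 7/9 × 100 = 77.8

77.8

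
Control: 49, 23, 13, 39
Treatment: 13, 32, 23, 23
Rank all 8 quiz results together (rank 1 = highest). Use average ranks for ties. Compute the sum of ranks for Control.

15.5

Sorted (descending): 49, 39, 32, 23, 23, 23, 13, 13
The 3 values of 23 occupy positions 4–6 → average rank 5.
The 2 values of 13 occupy positions 7–8 → average rank (7+8)/2 = 7.5.
Control values → pooled ranks: 49→1, 23→5, 13→7.5, 39→2
Rank sum = 1 + 5 + 7.5 + 2 = 15.5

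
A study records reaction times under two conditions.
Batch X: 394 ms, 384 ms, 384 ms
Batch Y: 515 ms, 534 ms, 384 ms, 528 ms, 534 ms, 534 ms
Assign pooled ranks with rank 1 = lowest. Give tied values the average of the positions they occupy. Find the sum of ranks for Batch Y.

Sorted (ascending): 384, 384, 384, 394, 515, 528, 534, 534, 534
The 3 values of 384 occupy positions 1–3 → average rank 2.
The 3 values of 534 occupy positions 7–9 → average rank 8.
Batch Y values → pooled ranks: 515→5, 534→8, 384→2, 528→6, 534→8, 534→8
Rank sum = 5 + 8 + 2 + 6 + 8 + 8 = 37

37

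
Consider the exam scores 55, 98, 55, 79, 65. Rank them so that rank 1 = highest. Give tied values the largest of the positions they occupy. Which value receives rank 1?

Sorted (descending): 98, 79, 65, 55, 55
The 2 values of 55 occupy positions 4–5 → each gets rank 5.
Rank 1 → value 98.

98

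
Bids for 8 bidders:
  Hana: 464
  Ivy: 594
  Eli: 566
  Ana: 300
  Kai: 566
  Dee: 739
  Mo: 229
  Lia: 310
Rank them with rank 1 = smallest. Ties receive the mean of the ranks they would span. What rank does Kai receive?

5.5

Sorted (ascending): 229, 300, 310, 464, 566, 566, 594, 739
The 2 values of 566 occupy positions 5–6 → average rank (5+6)/2 = 5.5.
Kai has value 566 → rank 5.5.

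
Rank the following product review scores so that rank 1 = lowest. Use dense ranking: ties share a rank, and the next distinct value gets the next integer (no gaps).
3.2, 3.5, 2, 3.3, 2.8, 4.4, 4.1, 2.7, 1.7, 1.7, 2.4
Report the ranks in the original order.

6, 8, 2, 7, 5, 10, 9, 4, 1, 1, 3

Sorted (ascending): 1.7, 1.7, 2, 2.4, 2.7, 2.8, 3.2, 3.3, 3.5, 4.1, 4.4
The 2 values of 1.7 share dense rank 1.
Remaining distinct values take the next consecutive integers.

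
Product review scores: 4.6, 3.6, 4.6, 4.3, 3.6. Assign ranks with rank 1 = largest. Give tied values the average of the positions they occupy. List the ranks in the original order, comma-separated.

1.5, 4.5, 1.5, 3, 4.5

Sorted (descending): 4.6, 4.6, 4.3, 3.6, 3.6
The 2 values of 4.6 occupy positions 1–2 → average rank (1+2)/2 = 1.5.
The 2 values of 3.6 occupy positions 4–5 → average rank (4+5)/2 = 4.5.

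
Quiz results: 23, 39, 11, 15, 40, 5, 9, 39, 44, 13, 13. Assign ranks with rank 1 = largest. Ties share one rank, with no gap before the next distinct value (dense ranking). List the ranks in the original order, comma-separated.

Sorted (descending): 44, 40, 39, 39, 23, 15, 13, 13, 11, 9, 5
The 2 values of 39 share dense rank 3.
The 2 values of 13 share dense rank 6.
Remaining distinct values take the next consecutive integers.

4, 3, 7, 5, 2, 9, 8, 3, 1, 6, 6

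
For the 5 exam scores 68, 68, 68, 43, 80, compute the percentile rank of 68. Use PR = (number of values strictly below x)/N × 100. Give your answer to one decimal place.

20.0

N = 5.
Strictly below 68: 1. Equal to 68: 3.
PR = 1/5 × 100 = 20.0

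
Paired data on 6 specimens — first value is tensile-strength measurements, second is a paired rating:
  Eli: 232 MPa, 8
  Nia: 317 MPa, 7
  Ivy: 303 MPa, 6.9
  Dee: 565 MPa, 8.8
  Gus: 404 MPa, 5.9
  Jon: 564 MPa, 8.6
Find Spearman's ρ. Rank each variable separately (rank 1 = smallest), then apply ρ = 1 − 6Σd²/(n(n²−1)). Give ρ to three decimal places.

0.486

Ranks of variable 1: 1, 3, 2, 6, 4, 5
Ranks of variable 2: 4, 3, 2, 6, 1, 5
d = r₁ − r₂: -3, 0, 0, 0, 3, 0
d²: 9, 0, 0, 0, 9, 0; Σd² = 18
ρ = 1 − 6·18/(6·35) = 1 − 108/210 = 0.486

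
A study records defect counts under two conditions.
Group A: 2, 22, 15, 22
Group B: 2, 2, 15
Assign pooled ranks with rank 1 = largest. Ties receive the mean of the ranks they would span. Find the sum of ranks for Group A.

Sorted (descending): 22, 22, 15, 15, 2, 2, 2
The 2 values of 22 occupy positions 1–2 → average rank (1+2)/2 = 1.5.
The 2 values of 15 occupy positions 3–4 → average rank (3+4)/2 = 3.5.
The 3 values of 2 occupy positions 5–7 → average rank 6.
Group A values → pooled ranks: 2→6, 22→1.5, 15→3.5, 22→1.5
Rank sum = 6 + 1.5 + 3.5 + 1.5 = 12.5

12.5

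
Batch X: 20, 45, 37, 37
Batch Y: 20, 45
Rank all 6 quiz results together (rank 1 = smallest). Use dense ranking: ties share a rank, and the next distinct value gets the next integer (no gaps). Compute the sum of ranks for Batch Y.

4

Sorted (ascending): 20, 20, 37, 37, 45, 45
The 2 values of 20 share dense rank 1.
The 2 values of 37 share dense rank 2.
The 2 values of 45 share dense rank 3.
Batch Y values → pooled ranks: 20→1, 45→3
Rank sum = 1 + 3 = 4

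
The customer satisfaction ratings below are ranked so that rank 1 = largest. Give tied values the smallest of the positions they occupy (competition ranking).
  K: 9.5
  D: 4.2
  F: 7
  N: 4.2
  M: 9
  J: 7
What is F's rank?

3

Sorted (descending): 9.5, 9, 7, 7, 4.2, 4.2
The 2 values of 7 occupy positions 3–4 → each gets rank 3.
The 2 values of 4.2 occupy positions 5–6 → each gets rank 5.
F has value 7 → rank 3.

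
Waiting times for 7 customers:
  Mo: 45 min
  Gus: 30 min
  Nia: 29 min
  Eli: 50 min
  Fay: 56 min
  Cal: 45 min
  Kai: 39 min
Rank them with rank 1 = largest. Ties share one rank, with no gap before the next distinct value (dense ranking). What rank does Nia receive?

Sorted (descending): 56, 50, 45, 45, 39, 30, 29
The 2 values of 45 share dense rank 3.
Remaining distinct values take the next consecutive integers.
Nia has value 29 min → rank 6.

6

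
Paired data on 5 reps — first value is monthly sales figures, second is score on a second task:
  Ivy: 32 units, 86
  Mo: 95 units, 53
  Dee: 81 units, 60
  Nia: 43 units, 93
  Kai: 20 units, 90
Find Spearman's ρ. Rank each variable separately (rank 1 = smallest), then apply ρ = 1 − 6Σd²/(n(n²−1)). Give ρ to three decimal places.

-0.700

Ranks of variable 1: 2, 5, 4, 3, 1
Ranks of variable 2: 3, 1, 2, 5, 4
d = r₁ − r₂: -1, 4, 2, -2, -3
d²: 1, 16, 4, 4, 9; Σd² = 34
ρ = 1 − 6·34/(5·24) = 1 − 204/120 = -0.700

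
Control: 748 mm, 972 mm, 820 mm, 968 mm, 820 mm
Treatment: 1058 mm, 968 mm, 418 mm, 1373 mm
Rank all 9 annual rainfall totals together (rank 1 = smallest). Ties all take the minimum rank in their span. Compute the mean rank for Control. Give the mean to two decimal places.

4.00

Sorted (ascending): 418, 748, 820, 820, 968, 968, 972, 1058, 1373
The 2 values of 820 occupy positions 3–4 → each gets rank 3.
The 2 values of 968 occupy positions 5–6 → each gets rank 5.
Control values → pooled ranks: 748→2, 972→7, 820→3, 968→5, 820→3
Mean rank = (2 + 7 + 3 + 5 + 3) / 5 = 4.00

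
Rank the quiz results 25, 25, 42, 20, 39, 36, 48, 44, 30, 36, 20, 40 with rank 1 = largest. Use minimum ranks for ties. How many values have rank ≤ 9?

Sorted (descending): 48, 44, 42, 40, 39, 36, 36, 30, 25, 25, 20, 20
The 2 values of 36 occupy positions 6–7 → each gets rank 6.
The 2 values of 25 occupy positions 9–10 → each gets rank 9.
The 2 values of 20 occupy positions 11–12 → each gets rank 11.
Ranks ≤ 9: {1, 2, 3, 4, 5, 6, 6, 8, 9, 9} → 10 values.

10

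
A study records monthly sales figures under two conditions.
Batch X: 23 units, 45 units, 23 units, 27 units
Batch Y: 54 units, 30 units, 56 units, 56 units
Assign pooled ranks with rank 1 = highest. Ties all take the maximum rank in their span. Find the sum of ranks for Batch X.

Sorted (descending): 56, 56, 54, 45, 30, 27, 23, 23
The 2 values of 56 occupy positions 1–2 → each gets rank 2.
The 2 values of 23 occupy positions 7–8 → each gets rank 8.
Batch X values → pooled ranks: 23→8, 45→4, 23→8, 27→6
Rank sum = 8 + 4 + 8 + 6 = 26

26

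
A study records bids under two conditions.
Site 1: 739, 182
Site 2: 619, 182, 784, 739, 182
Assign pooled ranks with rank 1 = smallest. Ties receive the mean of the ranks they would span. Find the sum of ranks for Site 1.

7.5

Sorted (ascending): 182, 182, 182, 619, 739, 739, 784
The 3 values of 182 occupy positions 1–3 → average rank 2.
The 2 values of 739 occupy positions 5–6 → average rank (5+6)/2 = 5.5.
Site 1 values → pooled ranks: 739→5.5, 182→2
Rank sum = 5.5 + 2 = 7.5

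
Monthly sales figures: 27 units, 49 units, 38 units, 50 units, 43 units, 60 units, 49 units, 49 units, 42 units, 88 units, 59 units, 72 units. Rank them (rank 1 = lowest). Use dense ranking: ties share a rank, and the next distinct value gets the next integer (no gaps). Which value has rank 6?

Sorted (ascending): 27, 38, 42, 43, 49, 49, 49, 50, 59, 60, 72, 88
The 3 values of 49 share dense rank 5.
Remaining distinct values take the next consecutive integers.
Rank 6 → value 50.

50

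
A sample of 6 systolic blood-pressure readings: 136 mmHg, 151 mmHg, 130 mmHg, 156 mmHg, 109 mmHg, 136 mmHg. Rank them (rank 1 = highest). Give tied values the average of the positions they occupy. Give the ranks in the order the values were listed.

Sorted (descending): 156, 151, 136, 136, 130, 109
The 2 values of 136 occupy positions 3–4 → average rank (3+4)/2 = 3.5.

3.5, 2, 5, 1, 6, 3.5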